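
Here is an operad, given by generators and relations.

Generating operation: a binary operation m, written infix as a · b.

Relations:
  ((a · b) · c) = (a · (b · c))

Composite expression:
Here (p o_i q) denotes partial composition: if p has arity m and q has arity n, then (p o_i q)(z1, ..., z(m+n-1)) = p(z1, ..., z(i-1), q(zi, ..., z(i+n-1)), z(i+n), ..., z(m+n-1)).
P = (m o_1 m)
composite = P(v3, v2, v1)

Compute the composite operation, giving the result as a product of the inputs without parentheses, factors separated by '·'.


v3 · v2 · v1

Under associativity of m, the answer is the v's in reading order.
(v3 · v2) collapses to v3 · v2
((v3 · v2) · v1) collapses to v3 · v2 · v1


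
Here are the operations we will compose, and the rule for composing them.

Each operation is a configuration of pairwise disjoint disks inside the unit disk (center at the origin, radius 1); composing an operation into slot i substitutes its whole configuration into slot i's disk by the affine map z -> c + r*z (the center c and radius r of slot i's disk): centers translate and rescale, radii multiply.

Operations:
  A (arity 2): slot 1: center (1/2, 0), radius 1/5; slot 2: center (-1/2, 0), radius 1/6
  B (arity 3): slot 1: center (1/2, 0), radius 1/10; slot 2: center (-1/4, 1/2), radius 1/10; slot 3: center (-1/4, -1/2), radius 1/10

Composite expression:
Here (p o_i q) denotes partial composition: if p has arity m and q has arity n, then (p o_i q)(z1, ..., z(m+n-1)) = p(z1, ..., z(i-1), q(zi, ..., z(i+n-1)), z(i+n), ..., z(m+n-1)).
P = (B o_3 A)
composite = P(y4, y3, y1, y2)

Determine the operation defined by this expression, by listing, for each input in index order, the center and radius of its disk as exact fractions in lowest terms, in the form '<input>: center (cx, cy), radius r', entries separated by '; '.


Nesting under B composes maps z -> c + r*z down each y-path.
y4: after 1 affine step, its disk has center (1/2, 0), radius 1/10
y3: after 1 affine step, its disk has center (-1/4, 1/2), radius 1/10
y1: after 2 affine steps, its disk has center (-1/5, -1/2), radius 1/50
y2: after 2 affine steps, its disk has center (-3/10, -1/2), radius 1/60

y1: center (-1/5, -1/2), radius 1/50; y2: center (-3/10, -1/2), radius 1/60; y3: center (-1/4, 1/2), radius 1/10; y4: center (1/2, 0), radius 1/10


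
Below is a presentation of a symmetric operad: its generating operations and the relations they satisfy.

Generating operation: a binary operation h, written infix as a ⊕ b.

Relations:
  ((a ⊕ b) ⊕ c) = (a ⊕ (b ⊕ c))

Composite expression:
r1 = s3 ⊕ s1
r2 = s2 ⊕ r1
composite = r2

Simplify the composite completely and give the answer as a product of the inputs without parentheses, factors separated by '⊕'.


Key point: h is associative — brackets drop, the s-order remains.
(s3 ⊕ s1) linearizes to s3 ⊕ s1
(s2 ⊕ (s3 ⊕ s1)) linearizes to s2 ⊕ s3 ⊕ s1

s2 ⊕ s3 ⊕ s1


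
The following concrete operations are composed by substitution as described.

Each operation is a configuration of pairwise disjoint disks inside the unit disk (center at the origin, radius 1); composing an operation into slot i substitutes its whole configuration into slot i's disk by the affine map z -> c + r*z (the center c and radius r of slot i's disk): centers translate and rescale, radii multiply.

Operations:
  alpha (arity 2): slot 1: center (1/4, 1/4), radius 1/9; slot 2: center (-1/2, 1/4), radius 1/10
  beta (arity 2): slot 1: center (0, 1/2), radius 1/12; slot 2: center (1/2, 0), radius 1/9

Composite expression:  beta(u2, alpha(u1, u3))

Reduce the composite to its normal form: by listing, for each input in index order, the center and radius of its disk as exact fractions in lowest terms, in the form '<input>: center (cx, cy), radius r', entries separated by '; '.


u1: center (19/36, 1/36), radius 1/81; u2: center (0, 1/2), radius 1/12; u3: center (4/9, 1/36), radius 1/90

Affine substitution under beta: radii multiply and u-centers shift.
u2: after 1 affine step, its disk has center (0, 1/2), radius 1/12
u1: after 2 affine steps, its disk has center (19/36, 1/36), radius 1/81
u3: after 2 affine steps, its disk has center (4/9, 1/36), radius 1/90


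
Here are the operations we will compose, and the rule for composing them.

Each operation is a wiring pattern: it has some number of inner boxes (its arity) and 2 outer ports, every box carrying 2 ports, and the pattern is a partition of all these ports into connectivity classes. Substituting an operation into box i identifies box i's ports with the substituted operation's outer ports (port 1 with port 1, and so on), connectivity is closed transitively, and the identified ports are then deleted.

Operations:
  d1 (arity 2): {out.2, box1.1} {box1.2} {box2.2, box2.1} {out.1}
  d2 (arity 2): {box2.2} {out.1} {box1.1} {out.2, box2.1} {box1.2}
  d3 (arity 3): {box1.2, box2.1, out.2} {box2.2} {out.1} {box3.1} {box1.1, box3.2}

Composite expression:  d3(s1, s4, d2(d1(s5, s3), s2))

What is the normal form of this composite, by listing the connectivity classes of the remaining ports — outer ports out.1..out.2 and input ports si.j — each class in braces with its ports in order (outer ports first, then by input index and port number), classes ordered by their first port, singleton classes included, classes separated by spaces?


{out.1} {out.2, s1.2, s4.1} {s1.1, s2.1} {s2.2} {s3.1, s3.2} {s4.2} {s5.1} {s5.2}

Treat the ports identified at d3 as solder joints: merge, then drop.
the subtree at d1 composes to {out.1} {out.2, s5.1} {s3.1, s3.2} {s5.2} on (s5, s3); out.j = own outer ports
the subtree at d2 composes to {out.1} {out.2, s2.1} {s2.2} {s3.1, s3.2} {s5.1} {s5.2} on (s5, s3, s2); out.j = own outer ports
the subtree at d3 composes to {out.1} {out.2, s1.2, s4.1} {s1.1, s2.1} {s2.2} {s3.1, s3.2} {s4.2} {s5.1} {s5.2} on (s1, s4, s5, s3, s2); out.j = own outer ports


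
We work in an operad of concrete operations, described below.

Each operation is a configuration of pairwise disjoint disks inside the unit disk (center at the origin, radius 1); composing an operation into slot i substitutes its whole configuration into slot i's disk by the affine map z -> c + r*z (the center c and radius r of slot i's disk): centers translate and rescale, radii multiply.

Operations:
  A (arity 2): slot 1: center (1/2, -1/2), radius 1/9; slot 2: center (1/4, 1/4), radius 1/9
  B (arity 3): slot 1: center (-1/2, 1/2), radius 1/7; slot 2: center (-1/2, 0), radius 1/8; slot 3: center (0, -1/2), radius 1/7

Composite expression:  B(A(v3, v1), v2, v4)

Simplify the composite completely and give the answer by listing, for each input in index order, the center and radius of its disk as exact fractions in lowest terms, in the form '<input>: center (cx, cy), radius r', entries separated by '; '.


v1: center (-13/28, 15/28), radius 1/63; v2: center (-1/2, 0), radius 1/8; v3: center (-3/7, 3/7), radius 1/63; v4: center (0, -1/2), radius 1/7

Follow each v-input down from B: c' goes to c + r*c', radius to r*r'.
v3: after 2 affine steps, its disk has center (-3/7, 3/7), radius 1/63
v1: after 2 affine steps, its disk has center (-13/28, 15/28), radius 1/63
v2: after 1 affine step, its disk has center (-1/2, 0), radius 1/8
v4: after 1 affine step, its disk has center (0, -1/2), radius 1/7


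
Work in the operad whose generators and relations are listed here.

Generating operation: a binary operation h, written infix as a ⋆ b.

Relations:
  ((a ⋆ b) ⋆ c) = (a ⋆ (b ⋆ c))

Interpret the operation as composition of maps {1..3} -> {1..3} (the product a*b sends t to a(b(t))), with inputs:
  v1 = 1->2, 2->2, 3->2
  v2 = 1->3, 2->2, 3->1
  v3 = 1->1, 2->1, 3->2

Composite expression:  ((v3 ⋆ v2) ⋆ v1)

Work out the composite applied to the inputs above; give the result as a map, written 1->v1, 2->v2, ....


1->1, 2->1, 3->1

(v3 ⋆ v2) = 1->2, 2->1, 3->1
((v3 ⋆ v2) ⋆ v1) = 1->1, 2->1, 3->1


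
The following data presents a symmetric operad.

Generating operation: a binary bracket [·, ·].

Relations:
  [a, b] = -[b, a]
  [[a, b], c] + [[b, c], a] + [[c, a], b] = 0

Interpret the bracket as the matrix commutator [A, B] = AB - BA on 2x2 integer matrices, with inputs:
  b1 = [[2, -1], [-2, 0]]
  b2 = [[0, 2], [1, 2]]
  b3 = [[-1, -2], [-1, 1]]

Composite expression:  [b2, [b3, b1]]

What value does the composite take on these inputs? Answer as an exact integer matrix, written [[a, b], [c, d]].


[b3, b1] = [[3, 6], [-6, -3]]
[b2, [b3, b1]] = [[-18, -24], [-6, 18]]

[[-18, -24], [-6, 18]]


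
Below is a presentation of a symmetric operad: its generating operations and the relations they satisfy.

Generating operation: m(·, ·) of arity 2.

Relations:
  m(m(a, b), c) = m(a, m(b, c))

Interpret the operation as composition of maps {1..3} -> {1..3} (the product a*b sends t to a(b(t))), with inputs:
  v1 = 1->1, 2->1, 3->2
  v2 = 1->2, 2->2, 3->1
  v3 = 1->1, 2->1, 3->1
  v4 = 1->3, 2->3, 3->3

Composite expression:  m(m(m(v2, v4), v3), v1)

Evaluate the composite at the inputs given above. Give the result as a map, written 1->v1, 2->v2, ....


1->1, 2->1, 3->1

m(v2, v4) = 1->1, 2->1, 3->1
m(m(v2, v4), v3) = 1->1, 2->1, 3->1
m(m(m(v2, v4), v3), v1) = 1->1, 2->1, 3->1


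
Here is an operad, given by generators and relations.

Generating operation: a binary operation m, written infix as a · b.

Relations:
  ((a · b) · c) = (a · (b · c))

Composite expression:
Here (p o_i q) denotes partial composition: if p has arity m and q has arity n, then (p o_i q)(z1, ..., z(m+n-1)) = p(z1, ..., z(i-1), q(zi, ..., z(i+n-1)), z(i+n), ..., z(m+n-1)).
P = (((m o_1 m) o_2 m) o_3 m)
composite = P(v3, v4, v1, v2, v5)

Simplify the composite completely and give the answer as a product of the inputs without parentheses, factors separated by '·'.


v3 · v4 · v1 · v2 · v5

Associativity of m dissolves the nesting; only the v-input order survives.
(v1 · v2) spells out as v1 · v2
(v4 · (v1 · v2)) spells out as v4 · v1 · v2
(v3 · (v4 · (v1 · v2))) spells out as v3 · v4 · v1 · v2
((v3 · (v4 · (v1 · v2))) · v5) spells out as v3 · v4 · v1 · v2 · v5


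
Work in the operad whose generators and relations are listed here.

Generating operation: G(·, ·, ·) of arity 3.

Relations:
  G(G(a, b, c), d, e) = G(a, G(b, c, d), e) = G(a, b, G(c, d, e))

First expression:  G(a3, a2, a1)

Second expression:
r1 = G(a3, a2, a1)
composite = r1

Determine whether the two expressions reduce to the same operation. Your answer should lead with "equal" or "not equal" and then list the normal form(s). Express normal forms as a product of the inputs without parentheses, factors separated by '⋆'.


The first expression reduces to a3 ⋆ a2 ⋆ a1
The second expression reduces to a3 ⋆ a2 ⋆ a1
Both agree, so they are equal.

equal: each reduces to a3 ⋆ a2 ⋆ a1


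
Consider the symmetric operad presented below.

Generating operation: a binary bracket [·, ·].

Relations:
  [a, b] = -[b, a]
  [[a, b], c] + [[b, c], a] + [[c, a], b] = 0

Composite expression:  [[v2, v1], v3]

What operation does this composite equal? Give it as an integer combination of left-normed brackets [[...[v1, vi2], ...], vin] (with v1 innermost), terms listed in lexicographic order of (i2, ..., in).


-[[v1, v2], v3]

Antisymmetry and Jacobi reduce to v1-anchored left-normed brackets.
Composite bracket: [[v2, v1], v3]
Full expansion: 4 signed words from ab - ba (2^2 = 4).
Collect the words opening with v1:
  word v1v2v3 has sign -1, contributing -[[v1, v2], v3]


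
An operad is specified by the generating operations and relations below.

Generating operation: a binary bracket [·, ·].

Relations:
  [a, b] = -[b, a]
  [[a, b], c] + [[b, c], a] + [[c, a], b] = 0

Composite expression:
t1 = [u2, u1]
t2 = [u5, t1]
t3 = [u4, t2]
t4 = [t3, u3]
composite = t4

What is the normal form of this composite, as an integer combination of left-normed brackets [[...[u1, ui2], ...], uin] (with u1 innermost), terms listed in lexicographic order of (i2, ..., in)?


-[[[[u1, u2], u5], u4], u3]


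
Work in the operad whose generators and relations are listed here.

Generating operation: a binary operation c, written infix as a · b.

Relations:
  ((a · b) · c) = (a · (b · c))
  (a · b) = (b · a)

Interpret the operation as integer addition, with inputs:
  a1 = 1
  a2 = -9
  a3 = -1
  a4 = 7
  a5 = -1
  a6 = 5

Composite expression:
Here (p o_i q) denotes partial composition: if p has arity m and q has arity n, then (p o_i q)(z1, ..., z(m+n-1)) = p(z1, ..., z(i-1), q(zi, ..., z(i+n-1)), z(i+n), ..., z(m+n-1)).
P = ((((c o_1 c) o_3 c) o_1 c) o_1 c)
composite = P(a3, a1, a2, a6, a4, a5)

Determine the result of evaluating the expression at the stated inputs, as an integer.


2

(a3 · a1) = 0
((a3 · a1) · a2) = -9
(((a3 · a1) · a2) · a6) = -4
(a4 · a5) = 6
((((a3 · a1) · a2) · a6) · (a4 · a5)) = 2


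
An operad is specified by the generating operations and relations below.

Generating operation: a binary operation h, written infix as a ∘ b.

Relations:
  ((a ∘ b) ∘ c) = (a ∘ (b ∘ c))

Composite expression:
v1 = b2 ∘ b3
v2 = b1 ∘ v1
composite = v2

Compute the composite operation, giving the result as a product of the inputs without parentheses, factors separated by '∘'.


b1 ∘ b2 ∘ b3

Key point: h is associative — brackets drop, the b-order remains.
(b2 ∘ b3) spells out as b2 ∘ b3
(b1 ∘ (b2 ∘ b3)) spells out as b1 ∘ b2 ∘ b3


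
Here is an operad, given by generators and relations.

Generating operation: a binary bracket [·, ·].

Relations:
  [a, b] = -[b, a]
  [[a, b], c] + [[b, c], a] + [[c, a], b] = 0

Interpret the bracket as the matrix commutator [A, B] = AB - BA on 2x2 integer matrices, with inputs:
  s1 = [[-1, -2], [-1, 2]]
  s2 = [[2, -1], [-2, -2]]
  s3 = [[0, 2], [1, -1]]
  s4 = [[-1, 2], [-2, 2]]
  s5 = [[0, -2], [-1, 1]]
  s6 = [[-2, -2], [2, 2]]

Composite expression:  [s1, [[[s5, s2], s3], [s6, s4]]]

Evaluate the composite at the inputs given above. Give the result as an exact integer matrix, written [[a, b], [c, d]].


[s5, s2] = [[3, 9], [-6, -3]]
[[s5, s2], s3] = [[21, 3], [-12, -21]]
[s6, s4] = [[0, -14], [-14, 0]]
[[[s5, s2], s3], [s6, s4]] = [[-210, -588], [588, 210]]
[s1, [[[s5, s2], s3], [s6, s4]]] = [[-1764, 924], [2184, 1764]]

[[-1764, 924], [2184, 1764]]


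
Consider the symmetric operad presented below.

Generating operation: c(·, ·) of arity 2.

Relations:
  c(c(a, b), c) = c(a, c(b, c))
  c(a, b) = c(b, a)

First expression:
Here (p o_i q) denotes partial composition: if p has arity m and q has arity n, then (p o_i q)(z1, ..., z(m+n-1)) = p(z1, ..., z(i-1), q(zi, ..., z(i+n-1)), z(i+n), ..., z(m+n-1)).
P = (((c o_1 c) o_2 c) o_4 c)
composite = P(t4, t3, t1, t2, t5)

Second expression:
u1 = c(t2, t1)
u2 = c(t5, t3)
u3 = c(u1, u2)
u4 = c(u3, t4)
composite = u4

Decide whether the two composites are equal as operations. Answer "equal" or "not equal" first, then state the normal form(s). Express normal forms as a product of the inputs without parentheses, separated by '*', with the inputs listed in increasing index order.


The first expression reduces to t1 * t2 * t3 * t4 * t5
The second expression reduces to t1 * t2 * t3 * t4 * t5
Both agree, so they are equal.

equal; both compose to t1 * t2 * t3 * t4 * t5


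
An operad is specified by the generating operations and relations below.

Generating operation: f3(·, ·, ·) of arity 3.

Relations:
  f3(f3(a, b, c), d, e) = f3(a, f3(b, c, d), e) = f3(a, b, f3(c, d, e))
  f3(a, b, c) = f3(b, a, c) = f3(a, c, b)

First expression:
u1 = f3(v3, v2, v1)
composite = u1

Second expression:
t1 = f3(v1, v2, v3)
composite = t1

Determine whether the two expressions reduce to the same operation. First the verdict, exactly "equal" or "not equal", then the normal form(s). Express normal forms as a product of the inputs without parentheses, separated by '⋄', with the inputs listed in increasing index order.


equal — both sides give v1 ⋄ v2 ⋄ v3

The first expression, normalized: v1 ⋄ v2 ⋄ v3
The second expression, normalized: v1 ⋄ v2 ⋄ v3
One common form — equal.


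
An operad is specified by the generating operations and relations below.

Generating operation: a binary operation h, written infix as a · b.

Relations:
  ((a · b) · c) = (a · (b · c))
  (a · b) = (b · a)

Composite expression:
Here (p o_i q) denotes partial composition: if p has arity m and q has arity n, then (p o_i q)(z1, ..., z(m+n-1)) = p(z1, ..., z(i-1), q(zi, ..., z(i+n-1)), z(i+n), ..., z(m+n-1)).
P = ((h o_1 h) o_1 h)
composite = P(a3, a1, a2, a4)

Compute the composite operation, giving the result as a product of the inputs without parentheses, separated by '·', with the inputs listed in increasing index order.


Any arrangement under h is one operation, so sort the a-inputs.
(a3 · a1) collapses to a3 · a1
((a3 · a1) · a2) collapses to a3 · a1 · a2
(((a3 · a1) · a2) · a4) collapses to a3 · a1 · a2 · a4
rearranged into index order: a1 · a2 · a3 · a4

a1 · a2 · a3 · a4


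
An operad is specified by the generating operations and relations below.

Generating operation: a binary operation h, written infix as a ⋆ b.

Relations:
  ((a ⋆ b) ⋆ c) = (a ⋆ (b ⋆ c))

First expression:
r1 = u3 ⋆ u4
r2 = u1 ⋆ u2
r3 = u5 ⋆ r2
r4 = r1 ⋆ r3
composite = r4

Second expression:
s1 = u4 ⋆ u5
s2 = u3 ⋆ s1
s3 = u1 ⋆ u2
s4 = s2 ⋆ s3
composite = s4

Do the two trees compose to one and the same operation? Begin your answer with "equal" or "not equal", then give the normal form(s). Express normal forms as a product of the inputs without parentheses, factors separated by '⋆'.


The first expression, normalized: u3 ⋆ u4 ⋆ u5 ⋆ u1 ⋆ u2
The second expression, normalized: u3 ⋆ u4 ⋆ u5 ⋆ u1 ⋆ u2
The normal forms match — equal.

equal; the common form is u3 ⋆ u4 ⋆ u5 ⋆ u1 ⋆ u2


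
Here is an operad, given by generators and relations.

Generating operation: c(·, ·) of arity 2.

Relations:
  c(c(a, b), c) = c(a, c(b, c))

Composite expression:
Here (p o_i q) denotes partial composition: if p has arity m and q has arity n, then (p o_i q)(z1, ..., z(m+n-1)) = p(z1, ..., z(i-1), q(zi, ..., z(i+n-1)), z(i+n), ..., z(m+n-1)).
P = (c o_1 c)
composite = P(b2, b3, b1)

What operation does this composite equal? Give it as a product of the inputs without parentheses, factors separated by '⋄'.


b2 ⋄ b3 ⋄ b1

Every regrouping of c is equal, so read the b-inputs in written order.
c(b2, b3) flattens to b2 ⋄ b3
c(c(b2, b3), b1) flattens to b2 ⋄ b3 ⋄ b1


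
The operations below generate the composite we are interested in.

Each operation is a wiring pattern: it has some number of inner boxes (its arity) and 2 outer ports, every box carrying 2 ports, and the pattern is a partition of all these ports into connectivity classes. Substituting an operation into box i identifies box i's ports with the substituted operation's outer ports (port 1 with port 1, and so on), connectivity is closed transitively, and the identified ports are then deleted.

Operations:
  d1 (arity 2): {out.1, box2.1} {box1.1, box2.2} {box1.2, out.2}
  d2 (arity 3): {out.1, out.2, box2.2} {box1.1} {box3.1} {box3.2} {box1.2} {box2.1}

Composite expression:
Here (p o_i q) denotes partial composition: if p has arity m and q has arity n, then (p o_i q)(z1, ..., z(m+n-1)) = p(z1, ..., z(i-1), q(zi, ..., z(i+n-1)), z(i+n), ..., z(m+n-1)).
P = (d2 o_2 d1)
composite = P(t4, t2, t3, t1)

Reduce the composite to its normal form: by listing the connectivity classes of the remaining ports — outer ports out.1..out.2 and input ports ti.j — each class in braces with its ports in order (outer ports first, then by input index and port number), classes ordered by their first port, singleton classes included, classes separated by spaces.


{out.1, out.2, t2.2} {t1.1} {t1.2} {t2.1, t3.2} {t3.1} {t4.1} {t4.2}

Treat the ports identified at d2 as solder joints: merge, then drop.
d1 over (t2, t3) gives {out.1, t3.1} {out.2, t2.2} {t2.1, t3.2}, out.j being that stage's outer ports
d2 over (t4, t2, t3, t1) gives {out.1, out.2, t2.2} {t1.1} {t1.2} {t2.1, t3.2} {t3.1} {t4.1} {t4.2}, out.j being that stage's outer ports


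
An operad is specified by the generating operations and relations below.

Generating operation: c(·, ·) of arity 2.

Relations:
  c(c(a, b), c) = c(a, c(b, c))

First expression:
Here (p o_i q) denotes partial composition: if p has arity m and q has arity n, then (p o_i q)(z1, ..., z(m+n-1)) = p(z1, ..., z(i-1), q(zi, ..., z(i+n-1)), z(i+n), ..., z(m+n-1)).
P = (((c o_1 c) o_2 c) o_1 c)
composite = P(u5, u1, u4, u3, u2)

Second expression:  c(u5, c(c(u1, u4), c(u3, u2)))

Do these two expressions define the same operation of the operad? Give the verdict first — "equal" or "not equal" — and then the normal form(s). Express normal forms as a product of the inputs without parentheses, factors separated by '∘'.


equal — both sides give u5 ∘ u1 ∘ u4 ∘ u3 ∘ u2


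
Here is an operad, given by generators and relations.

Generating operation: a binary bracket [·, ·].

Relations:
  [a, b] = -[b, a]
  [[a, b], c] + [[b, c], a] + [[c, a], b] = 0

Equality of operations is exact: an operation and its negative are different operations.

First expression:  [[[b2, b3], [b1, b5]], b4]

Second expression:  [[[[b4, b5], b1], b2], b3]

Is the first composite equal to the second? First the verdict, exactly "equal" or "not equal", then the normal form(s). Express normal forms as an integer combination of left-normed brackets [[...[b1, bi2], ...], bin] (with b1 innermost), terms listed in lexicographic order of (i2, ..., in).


Normal form of the first expression: -[[[[b1, b5], b2], b3], b4] + [[[[b1, b5], b3], b2], b4]
Normal form of the second expression: -[[[[b1, b4], b5], b2], b3] + [[[[b1, b5], b4], b2], b3]
Different reductions; not equal.

not equal — first -[[[[b1, b5], b2], b3], b4] + [[[[b1, b5], b3], b2], b4], second -[[[[b1, b4], b5], b2], b3] + [[[[b1, b5], b4], b2], b3]


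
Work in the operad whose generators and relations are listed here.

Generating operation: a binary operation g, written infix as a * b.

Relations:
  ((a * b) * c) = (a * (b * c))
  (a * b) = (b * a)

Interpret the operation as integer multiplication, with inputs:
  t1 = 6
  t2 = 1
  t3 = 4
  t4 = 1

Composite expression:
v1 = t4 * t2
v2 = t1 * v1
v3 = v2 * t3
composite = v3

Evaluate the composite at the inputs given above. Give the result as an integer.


24

(t4 * t2) = 1
(t1 * (t4 * t2)) = 6
((t1 * (t4 * t2)) * t3) = 24


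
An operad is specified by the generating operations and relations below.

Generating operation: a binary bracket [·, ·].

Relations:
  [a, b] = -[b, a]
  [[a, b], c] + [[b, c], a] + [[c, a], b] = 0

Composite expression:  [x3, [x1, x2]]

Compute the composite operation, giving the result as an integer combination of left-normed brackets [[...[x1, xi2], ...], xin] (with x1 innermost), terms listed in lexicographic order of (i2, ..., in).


Expand each bracket as ab - ba; the x1-initial words give the coefficients.
Composite bracket: [x3, [x1, x2]]
Under [a, b] = ab - ba we get 4 signed associative words (2^2 = 4).
Keep just the words that open with x1:
  word x1x2x3 has sign -1, contributing -[[x1, x2], x3]

-[[x1, x2], x3]


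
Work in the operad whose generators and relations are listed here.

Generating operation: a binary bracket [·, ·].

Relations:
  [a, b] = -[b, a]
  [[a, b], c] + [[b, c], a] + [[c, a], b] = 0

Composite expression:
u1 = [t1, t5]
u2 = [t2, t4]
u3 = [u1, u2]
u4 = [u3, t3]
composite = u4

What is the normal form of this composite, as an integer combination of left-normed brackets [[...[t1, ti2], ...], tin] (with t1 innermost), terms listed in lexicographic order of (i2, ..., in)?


Expand each bracket as ab - ba; the t1-initial words give the coefficients.
Composite bracket: [[[t1, t5], [t2, t4]], t3]
The bracket unfolds into 16 signed words via [a, b] = ab - ba (2^4 = 16).
Collect the words opening with t1:
  sign of t1t5t2t4t3 is +1, so it contributes +[[[[t1, t5], t2], t4], t3]
  sign of t1t5t4t2t3 is -1, so it contributes -[[[[t1, t5], t4], t2], t3]

[[[[t1, t5], t2], t4], t3] - [[[[t1, t5], t4], t2], t3]


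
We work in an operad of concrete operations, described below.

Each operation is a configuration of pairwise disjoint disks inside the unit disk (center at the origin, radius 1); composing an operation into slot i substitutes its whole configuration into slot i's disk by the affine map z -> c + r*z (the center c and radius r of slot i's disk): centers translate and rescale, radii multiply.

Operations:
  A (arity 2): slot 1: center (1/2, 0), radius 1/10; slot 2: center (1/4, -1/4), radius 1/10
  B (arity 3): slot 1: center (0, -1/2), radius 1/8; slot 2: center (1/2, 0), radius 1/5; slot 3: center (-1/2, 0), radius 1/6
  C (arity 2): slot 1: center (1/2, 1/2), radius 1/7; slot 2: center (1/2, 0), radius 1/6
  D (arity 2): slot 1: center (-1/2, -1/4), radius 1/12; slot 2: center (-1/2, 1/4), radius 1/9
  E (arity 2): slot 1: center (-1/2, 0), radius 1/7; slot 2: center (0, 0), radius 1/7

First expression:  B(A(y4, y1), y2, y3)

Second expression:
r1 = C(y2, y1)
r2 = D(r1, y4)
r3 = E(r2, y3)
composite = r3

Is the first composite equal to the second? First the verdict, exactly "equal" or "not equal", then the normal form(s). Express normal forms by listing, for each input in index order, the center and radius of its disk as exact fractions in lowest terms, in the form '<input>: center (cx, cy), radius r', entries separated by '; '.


not equal; the first gives y1: center (1/32, -17/32), radius 1/80; y2: center (1/2, 0), radius 1/5; y3: center (-1/2, 0), radius 1/6; y4: center (1/16, -1/2), radius 1/80 and the second y1: center (-95/168, -1/28), radius 1/504; y2: center (-95/168, -5/168), radius 1/588; y3: center (0, 0), radius 1/7; y4: center (-4/7, 1/28), radius 1/63

In normal form, the first expression is y1: center (1/32, -17/32), radius 1/80; y2: center (1/2, 0), radius 1/5; y3: center (-1/2, 0), radius 1/6; y4: center (1/16, -1/2), radius 1/80
In normal form, the second expression is y1: center (-95/168, -1/28), radius 1/504; y2: center (-95/168, -5/168), radius 1/588; y3: center (0, 0), radius 1/7; y4: center (-4/7, 1/28), radius 1/63
Distinct normal forms: not equal.


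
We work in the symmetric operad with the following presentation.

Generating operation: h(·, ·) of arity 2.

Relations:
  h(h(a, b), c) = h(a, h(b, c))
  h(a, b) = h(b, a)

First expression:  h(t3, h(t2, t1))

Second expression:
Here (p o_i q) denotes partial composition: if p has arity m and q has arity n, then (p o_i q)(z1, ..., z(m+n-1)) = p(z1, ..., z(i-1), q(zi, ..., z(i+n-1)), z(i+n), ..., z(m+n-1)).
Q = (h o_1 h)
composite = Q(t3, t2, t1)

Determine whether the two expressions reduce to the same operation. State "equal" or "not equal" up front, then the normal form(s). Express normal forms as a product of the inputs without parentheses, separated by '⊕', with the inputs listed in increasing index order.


The first expression reduces to t1 ⊕ t2 ⊕ t3
The second expression reduces to t1 ⊕ t2 ⊕ t3
The normal forms match — equal.

equal; both compose to t1 ⊕ t2 ⊕ t3


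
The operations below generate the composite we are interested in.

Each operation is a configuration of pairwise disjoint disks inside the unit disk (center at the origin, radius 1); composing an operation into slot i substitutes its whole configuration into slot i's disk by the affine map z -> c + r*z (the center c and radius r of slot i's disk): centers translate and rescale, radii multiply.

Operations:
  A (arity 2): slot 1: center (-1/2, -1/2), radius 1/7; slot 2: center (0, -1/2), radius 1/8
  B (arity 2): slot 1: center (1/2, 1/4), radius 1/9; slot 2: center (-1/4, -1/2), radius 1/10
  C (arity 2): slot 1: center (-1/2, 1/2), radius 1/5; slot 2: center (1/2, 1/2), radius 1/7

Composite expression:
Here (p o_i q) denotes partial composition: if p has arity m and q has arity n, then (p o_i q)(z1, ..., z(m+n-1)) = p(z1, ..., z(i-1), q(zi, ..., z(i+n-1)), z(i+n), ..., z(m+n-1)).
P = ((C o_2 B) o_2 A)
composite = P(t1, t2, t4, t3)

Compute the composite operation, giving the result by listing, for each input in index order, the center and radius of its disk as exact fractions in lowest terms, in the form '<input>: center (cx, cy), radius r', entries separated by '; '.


t1: center (-1/2, 1/2), radius 1/5; t2: center (71/126, 19/36), radius 1/441; t3: center (13/28, 3/7), radius 1/70; t4: center (4/7, 19/36), radius 1/504

Below C, radii multiply path by path; the t-disk centers shift.
input t1: applying the 1 nested substitution gives center (-1/2, 1/2), radius 1/5
input t2: applying the 3 nested substitutions gives center (71/126, 19/36), radius 1/441
input t4: applying the 3 nested substitutions gives center (4/7, 19/36), radius 1/504
input t3: applying the 2 nested substitutions gives center (13/28, 3/7), radius 1/70


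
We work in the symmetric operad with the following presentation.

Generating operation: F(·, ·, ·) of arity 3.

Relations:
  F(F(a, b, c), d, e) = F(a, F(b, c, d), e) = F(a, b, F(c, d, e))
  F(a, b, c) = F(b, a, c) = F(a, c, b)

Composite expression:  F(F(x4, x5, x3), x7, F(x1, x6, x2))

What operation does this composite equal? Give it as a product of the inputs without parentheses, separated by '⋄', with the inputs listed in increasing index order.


x1 ⋄ x2 ⋄ x3 ⋄ x4 ⋄ x5 ⋄ x6 ⋄ x7

Reordering under F is free, so list the x-inputs canonically.
F(x4, x5, x3) collapses to x4 ⋄ x5 ⋄ x3
F(x1, x6, x2) collapses to x1 ⋄ x6 ⋄ x2
F(F(x4, x5, x3), x7, F(x1, x6, x2)) collapses to x4 ⋄ x5 ⋄ x3 ⋄ x7 ⋄ x1 ⋄ x6 ⋄ x2
sorting the factors by input index: x1 ⋄ x2 ⋄ x3 ⋄ x4 ⋄ x5 ⋄ x6 ⋄ x7


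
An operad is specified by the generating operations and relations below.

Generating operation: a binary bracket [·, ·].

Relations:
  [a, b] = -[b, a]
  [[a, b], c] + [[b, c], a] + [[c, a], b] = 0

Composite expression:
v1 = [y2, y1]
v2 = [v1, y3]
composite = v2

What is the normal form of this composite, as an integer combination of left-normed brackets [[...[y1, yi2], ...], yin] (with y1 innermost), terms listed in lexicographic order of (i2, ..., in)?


-[[y1, y2], y3]

A multilinear Lie element is pinned by y1-initial words (y1 innermost).
Composite bracket: [[y2, y1], y3]
Applying ab - ba throughout gives 4 signed words (2^2 = 4).
Coefficients come from the y1-initial words:
  sign of y1y2y3 is -1, so it contributes -[[y1, y2], y3]


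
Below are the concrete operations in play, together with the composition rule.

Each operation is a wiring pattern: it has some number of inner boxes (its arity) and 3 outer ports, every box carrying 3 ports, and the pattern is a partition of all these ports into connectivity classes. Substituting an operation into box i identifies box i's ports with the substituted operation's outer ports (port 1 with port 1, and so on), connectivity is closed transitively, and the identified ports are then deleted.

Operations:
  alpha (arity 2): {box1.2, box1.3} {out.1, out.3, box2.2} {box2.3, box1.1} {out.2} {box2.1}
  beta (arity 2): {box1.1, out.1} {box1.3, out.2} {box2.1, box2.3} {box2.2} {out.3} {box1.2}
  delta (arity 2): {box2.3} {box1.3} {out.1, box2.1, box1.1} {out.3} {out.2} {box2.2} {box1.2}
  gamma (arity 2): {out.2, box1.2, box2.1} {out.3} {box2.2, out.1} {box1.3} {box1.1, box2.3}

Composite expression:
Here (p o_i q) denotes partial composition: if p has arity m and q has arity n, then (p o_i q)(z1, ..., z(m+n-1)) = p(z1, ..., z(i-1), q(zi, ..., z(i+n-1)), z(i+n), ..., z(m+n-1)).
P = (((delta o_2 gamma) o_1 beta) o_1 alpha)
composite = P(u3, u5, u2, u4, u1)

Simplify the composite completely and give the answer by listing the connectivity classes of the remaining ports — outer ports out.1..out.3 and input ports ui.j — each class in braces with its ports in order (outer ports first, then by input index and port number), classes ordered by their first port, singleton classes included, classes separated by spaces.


{out.1, u1.2, u5.2} {out.2} {out.3} {u1.1, u4.2} {u1.3, u4.1} {u2.1, u2.3} {u2.2} {u3.1, u5.3} {u3.2, u3.3} {u4.3} {u5.1}

Substituting into delta glues patterns; closure does the rest.
alpha over (u3, u5) gives {out.1, out.3, u5.2} {out.2} {u3.1, u5.3} {u3.2, u3.3} {u5.1}, out.j being that stage's outer ports
beta over (u3, u5, u2) gives {out.1, out.2, u5.2} {out.3} {u2.1, u2.3} {u2.2} {u3.1, u5.3} {u3.2, u3.3} {u5.1}, out.j being that stage's outer ports
gamma over (u4, u1) gives {out.1, u1.2} {out.2, u1.1, u4.2} {out.3} {u1.3, u4.1} {u4.3}, out.j being that stage's outer ports
delta over (u3, u5, u2, u4, u1) gives {out.1, u1.2, u5.2} {out.2} {out.3} {u1.1, u4.2} {u1.3, u4.1} {u2.1, u2.3} {u2.2} {u3.1, u5.3} {u3.2, u3.3} {u4.3} {u5.1}, out.j being that stage's outer ports


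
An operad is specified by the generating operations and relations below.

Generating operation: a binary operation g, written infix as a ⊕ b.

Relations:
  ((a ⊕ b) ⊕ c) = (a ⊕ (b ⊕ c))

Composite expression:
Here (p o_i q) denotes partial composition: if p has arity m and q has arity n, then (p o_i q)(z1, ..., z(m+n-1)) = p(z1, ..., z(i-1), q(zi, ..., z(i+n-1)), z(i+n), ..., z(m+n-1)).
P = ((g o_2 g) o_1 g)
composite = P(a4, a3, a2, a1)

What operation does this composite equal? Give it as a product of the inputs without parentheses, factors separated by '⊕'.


a4 ⊕ a3 ⊕ a2 ⊕ a1


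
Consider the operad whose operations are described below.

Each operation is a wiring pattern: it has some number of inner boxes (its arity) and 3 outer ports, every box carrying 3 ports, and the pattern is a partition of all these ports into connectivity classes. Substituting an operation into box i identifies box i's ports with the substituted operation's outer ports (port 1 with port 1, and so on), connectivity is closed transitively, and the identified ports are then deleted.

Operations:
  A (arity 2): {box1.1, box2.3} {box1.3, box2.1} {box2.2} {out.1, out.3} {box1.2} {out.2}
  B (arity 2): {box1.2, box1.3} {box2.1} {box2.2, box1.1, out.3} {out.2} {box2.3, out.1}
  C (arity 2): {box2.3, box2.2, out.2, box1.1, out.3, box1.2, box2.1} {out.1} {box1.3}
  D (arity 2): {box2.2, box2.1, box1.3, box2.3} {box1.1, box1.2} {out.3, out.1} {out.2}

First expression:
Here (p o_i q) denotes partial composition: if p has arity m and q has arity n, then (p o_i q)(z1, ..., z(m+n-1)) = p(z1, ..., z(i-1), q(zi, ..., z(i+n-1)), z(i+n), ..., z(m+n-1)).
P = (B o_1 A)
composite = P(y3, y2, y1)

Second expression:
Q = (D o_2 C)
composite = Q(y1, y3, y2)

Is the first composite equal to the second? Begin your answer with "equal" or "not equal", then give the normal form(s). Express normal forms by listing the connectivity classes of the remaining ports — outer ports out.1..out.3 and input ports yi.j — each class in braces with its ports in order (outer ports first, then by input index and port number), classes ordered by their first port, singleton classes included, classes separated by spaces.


The first expression reduces to {out.1, y1.3} {out.2} {out.3, y1.2} {y1.1} {y2.1, y3.3} {y2.2} {y2.3, y3.1} {y3.2}
The second expression reduces to {out.1, out.3} {out.2} {y1.1, y1.2} {y1.3, y2.1, y2.2, y2.3, y3.1, y3.2} {y3.3}
The forms do not match — not equal.

not equal; first: {out.1, y1.3} {out.2} {out.3, y1.2} {y1.1} {y2.1, y3.3} {y2.2} {y2.3, y3.1} {y3.2}; second: {out.1, out.3} {out.2} {y1.1, y1.2} {y1.3, y2.1, y2.2, y2.3, y3.1, y3.2} {y3.3}


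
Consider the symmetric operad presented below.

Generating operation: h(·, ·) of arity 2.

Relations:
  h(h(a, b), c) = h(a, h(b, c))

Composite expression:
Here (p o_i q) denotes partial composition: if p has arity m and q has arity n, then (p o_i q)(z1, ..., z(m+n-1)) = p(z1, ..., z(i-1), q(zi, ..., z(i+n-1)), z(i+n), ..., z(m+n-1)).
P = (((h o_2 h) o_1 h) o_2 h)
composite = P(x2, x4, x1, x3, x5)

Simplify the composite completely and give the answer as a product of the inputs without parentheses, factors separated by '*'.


Under associativity of h, the answer is the x's in reading order.
h(x4, x1) flattens to x4 * x1
h(x2, h(x4, x1)) flattens to x2 * x4 * x1
h(x3, x5) flattens to x3 * x5
h(h(x2, h(x4, x1)), h(x3, x5)) flattens to x2 * x4 * x1 * x3 * x5

x2 * x4 * x1 * x3 * x5


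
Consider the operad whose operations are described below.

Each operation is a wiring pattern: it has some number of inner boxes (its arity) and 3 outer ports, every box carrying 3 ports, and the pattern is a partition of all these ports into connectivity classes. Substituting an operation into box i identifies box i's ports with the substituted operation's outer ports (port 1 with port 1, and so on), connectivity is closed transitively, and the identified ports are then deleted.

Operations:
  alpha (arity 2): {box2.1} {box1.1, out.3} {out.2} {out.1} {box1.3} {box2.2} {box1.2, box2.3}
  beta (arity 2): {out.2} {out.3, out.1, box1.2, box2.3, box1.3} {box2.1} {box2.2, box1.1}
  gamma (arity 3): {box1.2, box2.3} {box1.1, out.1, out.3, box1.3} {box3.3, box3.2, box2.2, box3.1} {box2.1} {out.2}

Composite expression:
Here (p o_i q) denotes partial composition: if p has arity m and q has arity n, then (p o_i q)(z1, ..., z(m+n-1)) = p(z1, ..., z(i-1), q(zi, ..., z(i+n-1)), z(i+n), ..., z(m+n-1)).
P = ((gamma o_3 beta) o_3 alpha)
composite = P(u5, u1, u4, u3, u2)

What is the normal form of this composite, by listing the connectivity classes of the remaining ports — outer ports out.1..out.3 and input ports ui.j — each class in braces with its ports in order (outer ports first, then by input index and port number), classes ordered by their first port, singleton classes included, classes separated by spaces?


{out.1, out.3, u5.1, u5.3} {out.2} {u1.1} {u1.2, u2.3, u4.1} {u1.3, u5.2} {u2.1} {u2.2} {u3.1} {u3.2} {u3.3, u4.2} {u4.3}


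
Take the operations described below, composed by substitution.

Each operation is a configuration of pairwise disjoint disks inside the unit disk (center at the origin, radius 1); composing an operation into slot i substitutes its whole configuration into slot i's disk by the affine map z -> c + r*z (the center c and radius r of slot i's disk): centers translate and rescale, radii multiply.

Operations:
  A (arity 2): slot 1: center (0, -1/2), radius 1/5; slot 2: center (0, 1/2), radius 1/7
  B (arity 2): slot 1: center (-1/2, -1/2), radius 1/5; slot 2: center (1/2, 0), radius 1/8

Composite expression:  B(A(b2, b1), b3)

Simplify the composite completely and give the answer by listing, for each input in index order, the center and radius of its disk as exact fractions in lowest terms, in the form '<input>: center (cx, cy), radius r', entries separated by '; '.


b1: center (-1/2, -2/5), radius 1/35; b2: center (-1/2, -3/5), radius 1/25; b3: center (1/2, 0), radius 1/8


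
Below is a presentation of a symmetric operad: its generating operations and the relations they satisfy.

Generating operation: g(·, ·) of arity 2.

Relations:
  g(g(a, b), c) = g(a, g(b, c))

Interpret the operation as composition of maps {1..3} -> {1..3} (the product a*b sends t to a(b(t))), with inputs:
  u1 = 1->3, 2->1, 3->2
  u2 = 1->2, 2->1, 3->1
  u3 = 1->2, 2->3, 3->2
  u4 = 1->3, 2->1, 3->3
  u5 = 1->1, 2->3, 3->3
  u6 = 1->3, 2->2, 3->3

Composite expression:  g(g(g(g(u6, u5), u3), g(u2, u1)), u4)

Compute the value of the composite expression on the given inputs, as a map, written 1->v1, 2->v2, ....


1->3, 2->3, 3->3

g(u6, u5) = 1->3, 2->3, 3->3
g(g(u6, u5), u3) = 1->3, 2->3, 3->3
g(u2, u1) = 1->1, 2->2, 3->1
g(g(g(u6, u5), u3), g(u2, u1)) = 1->3, 2->3, 3->3
g(g(g(g(u6, u5), u3), g(u2, u1)), u4) = 1->3, 2->3, 3->3


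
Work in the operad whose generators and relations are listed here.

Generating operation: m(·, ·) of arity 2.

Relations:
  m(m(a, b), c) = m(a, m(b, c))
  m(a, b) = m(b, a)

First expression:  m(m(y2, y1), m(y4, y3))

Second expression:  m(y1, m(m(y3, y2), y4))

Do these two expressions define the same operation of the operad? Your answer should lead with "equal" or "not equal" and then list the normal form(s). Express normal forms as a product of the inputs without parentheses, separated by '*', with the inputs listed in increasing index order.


equal; the common form is y1 * y2 * y3 * y4
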